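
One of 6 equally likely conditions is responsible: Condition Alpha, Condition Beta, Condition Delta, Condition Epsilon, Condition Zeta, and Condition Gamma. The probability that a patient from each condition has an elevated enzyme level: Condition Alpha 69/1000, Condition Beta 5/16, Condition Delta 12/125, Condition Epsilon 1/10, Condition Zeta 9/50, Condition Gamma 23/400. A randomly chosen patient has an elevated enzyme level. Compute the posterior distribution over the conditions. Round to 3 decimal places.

With a uniform prior (1/6 each), posterior ∝ likelihood:
  Condition Alpha: 0.069
  Condition Beta: 0.3125
  Condition Delta: 0.096
  Condition Epsilon: 0.1
  Condition Zeta: 0.18
  Condition Gamma: 0.0575
Sum = 0.815.
P(Condition Alpha | elevated) = 0.069/0.815 ≈ 0.085
P(Condition Beta | elevated) = 0.3125/0.815 ≈ 0.383
P(Condition Delta | elevated) = 0.096/0.815 ≈ 0.118
P(Condition Epsilon | elevated) = 0.1/0.815 ≈ 0.123
P(Condition Zeta | elevated) = 0.18/0.815 ≈ 0.221
P(Condition Gamma | elevated) = 0.0575/0.815 ≈ 0.071

Condition Alpha 0.085, Condition Beta 0.383, Condition Delta 0.118, Condition Epsilon 0.123, Condition Zeta 0.221, Condition Gamma 0.071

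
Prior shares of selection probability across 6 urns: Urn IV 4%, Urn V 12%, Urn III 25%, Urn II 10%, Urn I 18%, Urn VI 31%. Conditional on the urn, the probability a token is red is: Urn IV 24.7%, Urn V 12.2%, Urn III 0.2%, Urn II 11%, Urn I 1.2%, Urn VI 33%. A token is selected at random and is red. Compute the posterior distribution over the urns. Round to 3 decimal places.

Urn IV 0.070, Urn V 0.104, Urn III 0.004, Urn II 0.078, Urn I 0.015, Urn VI 0.728

Compute prior × likelihood for every hypothesis:
  Urn IV: 0.04 × 0.247 = 0.00988
  Urn V: 0.12 × 0.122 = 0.01464
  Urn III: 0.25 × 0.002 = 0.0005
  Urn II: 0.1 × 0.11 = 0.011
  Urn I: 0.18 × 0.012 = 0.00216
  Urn VI: 0.31 × 0.33 = 0.1023
Normalizing constant = 0.14048.
P(Urn IV | red) = 0.00988/0.14048 ≈ 0.070
P(Urn V | red) = 0.01464/0.14048 ≈ 0.104
P(Urn III | red) = 0.0005/0.14048 ≈ 0.004
P(Urn II | red) = 0.011/0.14048 ≈ 0.078
P(Urn I | red) = 0.00216/0.14048 ≈ 0.015
P(Urn VI | red) = 0.1023/0.14048 ≈ 0.728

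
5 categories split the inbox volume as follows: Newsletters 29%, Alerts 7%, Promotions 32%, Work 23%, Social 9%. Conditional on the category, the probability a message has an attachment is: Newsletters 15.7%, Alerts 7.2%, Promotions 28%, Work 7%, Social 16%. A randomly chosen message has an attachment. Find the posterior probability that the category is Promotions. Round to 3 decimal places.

Compute prior × likelihood for every hypothesis:
  Newsletters: 0.29 × 0.157 = 0.04553
  Alerts: 0.07 × 0.072 = 0.00504
  Promotions: 0.32 × 0.28 = 0.0896
  Work: 0.23 × 0.07 = 0.0161
  Social: 0.09 × 0.16 = 0.0144
Total = 0.17067.
P(Promotions | evidence) = 0.0896 / 0.17067 ≈ 0.525.

0.525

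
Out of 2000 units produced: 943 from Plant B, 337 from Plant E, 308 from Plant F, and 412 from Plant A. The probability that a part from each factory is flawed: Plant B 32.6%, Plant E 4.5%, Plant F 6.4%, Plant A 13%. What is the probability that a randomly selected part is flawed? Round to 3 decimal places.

Unnormalized posteriors (prior × likelihood):
  Plant B: 0.4715 × 0.326 = 0.153709
  Plant E: 0.1685 × 0.045 = 0.0075825
  Plant F: 0.154 × 0.064 = 0.009856
  Plant A: 0.206 × 0.13 = 0.02678
P(flawed) = 0.153709 + 0.0075825 + 0.009856 + 0.02678 = 0.1979275 → 0.198.

0.198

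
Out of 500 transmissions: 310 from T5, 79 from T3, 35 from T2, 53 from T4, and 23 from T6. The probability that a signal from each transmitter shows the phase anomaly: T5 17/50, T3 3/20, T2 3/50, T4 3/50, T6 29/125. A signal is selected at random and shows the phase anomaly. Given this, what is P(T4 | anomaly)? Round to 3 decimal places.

Compute prior × likelihood for every hypothesis:
  T5: 0.62 × 0.34 = 0.2108
  T3: 0.158 × 0.15 = 0.0237
  T2: 0.07 × 0.06 = 0.0042
  T4: 0.106 × 0.06 = 0.00636
  T6: 0.046 × 0.232 = 0.010672
Normalizing constant = 0.255732.
P(T4 | evidence) = 0.00636 / 0.255732 ≈ 0.025.

0.025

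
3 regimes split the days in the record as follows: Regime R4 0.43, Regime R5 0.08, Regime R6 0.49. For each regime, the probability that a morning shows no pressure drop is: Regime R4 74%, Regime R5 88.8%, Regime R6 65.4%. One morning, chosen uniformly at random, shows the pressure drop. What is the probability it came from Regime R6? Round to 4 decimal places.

0.5840

Taking complements, P(drop | each) = Regime R4 0.26, Regime R5 0.112, Regime R6 0.346.
Prior × likelihood for each hypothesis:
  Regime R4: 0.43 × 0.26 = 0.1118
  Regime R5: 0.08 × 0.112 = 0.00896
  Regime R6: 0.49 × 0.346 = 0.16954
Total = 0.2903.
P(Regime R6 | evidence) = 0.16954 / 0.2903 ≈ 0.5840.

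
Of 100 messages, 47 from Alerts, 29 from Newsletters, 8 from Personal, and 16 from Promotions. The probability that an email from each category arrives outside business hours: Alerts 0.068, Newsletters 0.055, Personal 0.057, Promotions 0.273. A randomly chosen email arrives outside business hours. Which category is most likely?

Compute prior × likelihood for every hypothesis:
  Alerts: 0.47 × 0.068 = 0.03196
  Newsletters: 0.29 × 0.055 = 0.01595
  Personal: 0.08 × 0.057 = 0.00456
  Promotions: 0.16 × 0.273 = 0.04368
Total = 0.09615.
Largest term belongs to Promotions, so Promotions is most probable.

Promotions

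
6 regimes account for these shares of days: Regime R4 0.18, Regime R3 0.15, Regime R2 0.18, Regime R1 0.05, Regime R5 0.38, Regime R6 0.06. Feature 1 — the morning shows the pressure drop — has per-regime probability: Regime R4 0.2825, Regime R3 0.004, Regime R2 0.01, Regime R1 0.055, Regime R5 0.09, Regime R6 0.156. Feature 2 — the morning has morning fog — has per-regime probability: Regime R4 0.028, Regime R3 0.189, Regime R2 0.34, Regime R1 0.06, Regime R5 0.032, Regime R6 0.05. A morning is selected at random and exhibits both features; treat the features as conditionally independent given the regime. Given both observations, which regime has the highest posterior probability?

Regime R4

Compute prior × likelihood for every hypothesis:
  Regime R4: 0.18 × 0.2825 × 0.028 = 0.0014238
  Regime R3: 0.15 × 0.004 × 0.189 = 0.0001134
  Regime R2: 0.18 × 0.01 × 0.34 = 0.000612
  Regime R1: 0.05 × 0.055 × 0.06 = 0.000165
  Regime R5: 0.38 × 0.09 × 0.032 = 0.0010944
  Regime R6: 0.06 × 0.156 × 0.05 = 0.000468
Sum = 0.0038766.
Largest term belongs to Regime R4, so Regime R4 is most probable.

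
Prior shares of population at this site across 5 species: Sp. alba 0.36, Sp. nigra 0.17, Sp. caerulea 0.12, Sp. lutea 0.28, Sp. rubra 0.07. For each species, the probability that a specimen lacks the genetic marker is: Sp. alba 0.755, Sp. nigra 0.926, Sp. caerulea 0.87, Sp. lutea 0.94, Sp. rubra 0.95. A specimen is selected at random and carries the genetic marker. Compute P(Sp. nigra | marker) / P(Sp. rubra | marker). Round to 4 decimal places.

3.5943

Taking complements, P(marker | each) = Sp. alba 0.245, Sp. nigra 0.074, Sp. caerulea 0.13, Sp. lutea 0.06, Sp. rubra 0.05.
Unnormalized posteriors (prior × likelihood):
  Sp. alba: 0.36 × 0.245 = 0.0882
  Sp. nigra: 0.17 × 0.074 = 0.01258
  Sp. caerulea: 0.12 × 0.13 = 0.0156
  Sp. lutea: 0.28 × 0.06 = 0.0168
  Sp. rubra: 0.07 × 0.05 = 0.0035
Sum = 0.13668.
The ratio is 0.01258 / 0.0035 (the normalizer cancels) = 3.5943.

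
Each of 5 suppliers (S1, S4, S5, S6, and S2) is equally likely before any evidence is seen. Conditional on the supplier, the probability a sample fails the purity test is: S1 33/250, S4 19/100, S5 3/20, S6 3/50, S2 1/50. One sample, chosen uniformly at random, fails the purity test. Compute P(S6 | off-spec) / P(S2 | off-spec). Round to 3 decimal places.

With a uniform prior (1/5 each), posterior ∝ likelihood:
  S1: 0.132
  S4: 0.19
  S5: 0.15
  S6: 0.06
  S2: 0.02
Total = 0.552.
The ratio is 0.06 / 0.02 (the normalizer cancels) = 3.000.

3.000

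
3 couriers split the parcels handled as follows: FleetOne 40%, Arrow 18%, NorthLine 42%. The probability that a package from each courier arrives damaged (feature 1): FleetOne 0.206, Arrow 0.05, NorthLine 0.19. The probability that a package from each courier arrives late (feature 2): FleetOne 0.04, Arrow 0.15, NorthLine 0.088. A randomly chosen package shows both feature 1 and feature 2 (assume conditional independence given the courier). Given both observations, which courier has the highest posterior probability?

NorthLine

Prior × likelihood for each hypothesis:
  FleetOne: 0.4 × 0.206 × 0.04 = 0.003296
  Arrow: 0.18 × 0.05 × 0.15 = 0.00135
  NorthLine: 0.42 × 0.19 × 0.088 = 0.0070224
Normalizing constant = 0.0116684.
Largest term belongs to NorthLine, so NorthLine is most probable.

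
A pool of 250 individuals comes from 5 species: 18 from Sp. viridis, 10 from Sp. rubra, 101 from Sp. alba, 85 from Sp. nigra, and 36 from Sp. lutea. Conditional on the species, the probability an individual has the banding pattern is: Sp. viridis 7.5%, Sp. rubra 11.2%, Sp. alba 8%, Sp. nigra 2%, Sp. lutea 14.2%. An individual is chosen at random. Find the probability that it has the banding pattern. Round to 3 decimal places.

By Bayes' rule, posterior ∝ prior × likelihood:
  Sp. viridis: 0.072 × 0.075 = 0.0054
  Sp. rubra: 0.04 × 0.112 = 0.00448
  Sp. alba: 0.404 × 0.08 = 0.03232
  Sp. nigra: 0.34 × 0.02 = 0.0068
  Sp. lutea: 0.144 × 0.142 = 0.020448
P(banded) = 0.0054 + 0.00448 + 0.03232 + 0.0068 + 0.020448 = 0.069448 → 0.069.

0.069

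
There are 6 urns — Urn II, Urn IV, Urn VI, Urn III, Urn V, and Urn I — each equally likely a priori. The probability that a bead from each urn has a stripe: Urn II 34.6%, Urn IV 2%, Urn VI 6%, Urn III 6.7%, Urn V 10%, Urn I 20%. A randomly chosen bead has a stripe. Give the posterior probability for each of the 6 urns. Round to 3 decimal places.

With a uniform prior (1/6 each), posterior ∝ likelihood:
  Urn II: 0.346
  Urn IV: 0.02
  Urn VI: 0.06
  Urn III: 0.067
  Urn V: 0.1
  Urn I: 0.2
Normalizing constant = 0.793.
P(Urn II | striped) = 0.346/0.793 ≈ 0.436
P(Urn IV | striped) = 0.02/0.793 ≈ 0.025
P(Urn VI | striped) = 0.06/0.793 ≈ 0.076
P(Urn III | striped) = 0.067/0.793 ≈ 0.084
P(Urn V | striped) = 0.1/0.793 ≈ 0.126
P(Urn I | striped) = 0.2/0.793 ≈ 0.252

Urn II 0.436, Urn IV 0.025, Urn VI 0.076, Urn III 0.084, Urn V 0.126, Urn I 0.252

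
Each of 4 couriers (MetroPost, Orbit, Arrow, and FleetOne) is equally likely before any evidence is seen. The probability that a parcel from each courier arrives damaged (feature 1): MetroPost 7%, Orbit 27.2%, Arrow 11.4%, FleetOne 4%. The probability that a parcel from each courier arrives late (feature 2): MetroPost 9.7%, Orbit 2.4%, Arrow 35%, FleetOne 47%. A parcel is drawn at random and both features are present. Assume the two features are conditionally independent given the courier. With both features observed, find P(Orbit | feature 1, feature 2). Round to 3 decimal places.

0.091

Since the prior is uniform, the posterior is proportional to the likelihood:
  MetroPost: 0.07 × 0.097 = 0.00679
  Orbit: 0.272 × 0.024 = 0.006528
  Arrow: 0.114 × 0.35 = 0.0399
  FleetOne: 0.04 × 0.47 = 0.0188
Normalizing constant = 0.072018.
P(Orbit | evidence) = 0.006528 / 0.072018 ≈ 0.091.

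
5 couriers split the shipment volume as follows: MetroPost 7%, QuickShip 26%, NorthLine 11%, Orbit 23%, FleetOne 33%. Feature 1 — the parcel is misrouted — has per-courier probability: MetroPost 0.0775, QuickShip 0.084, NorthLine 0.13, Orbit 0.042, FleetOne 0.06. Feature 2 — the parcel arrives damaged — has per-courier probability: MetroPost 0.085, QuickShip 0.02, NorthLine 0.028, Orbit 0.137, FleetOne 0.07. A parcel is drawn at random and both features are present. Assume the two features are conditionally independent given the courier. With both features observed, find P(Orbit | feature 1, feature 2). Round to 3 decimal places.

Prior × likelihood for each hypothesis:
  MetroPost: 0.07 × 0.0775 × 0.085 = 0.000461125
  QuickShip: 0.26 × 0.084 × 0.02 = 0.0004368
  NorthLine: 0.11 × 0.13 × 0.028 = 0.0004004
  Orbit: 0.23 × 0.042 × 0.137 = 0.00132342
  FleetOne: 0.33 × 0.06 × 0.07 = 0.001386
Sum = 0.004007745.
P(Orbit | evidence) = 0.00132342 / 0.004007745 ≈ 0.330.

0.330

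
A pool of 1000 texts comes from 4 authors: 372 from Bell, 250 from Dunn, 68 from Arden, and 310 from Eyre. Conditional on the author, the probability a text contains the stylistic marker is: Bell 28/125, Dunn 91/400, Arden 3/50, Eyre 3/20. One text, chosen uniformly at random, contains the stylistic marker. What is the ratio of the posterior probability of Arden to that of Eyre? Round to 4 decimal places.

0.0877

By Bayes' rule, posterior ∝ prior × likelihood:
  Bell: 0.372 × 0.224 = 0.083328
  Dunn: 0.25 × 0.2275 = 0.056875
  Arden: 0.068 × 0.06 = 0.00408
  Eyre: 0.31 × 0.15 = 0.0465
Sum = 0.190783.
The ratio is 0.00408 / 0.0465 (the normalizer cancels) = 0.0877.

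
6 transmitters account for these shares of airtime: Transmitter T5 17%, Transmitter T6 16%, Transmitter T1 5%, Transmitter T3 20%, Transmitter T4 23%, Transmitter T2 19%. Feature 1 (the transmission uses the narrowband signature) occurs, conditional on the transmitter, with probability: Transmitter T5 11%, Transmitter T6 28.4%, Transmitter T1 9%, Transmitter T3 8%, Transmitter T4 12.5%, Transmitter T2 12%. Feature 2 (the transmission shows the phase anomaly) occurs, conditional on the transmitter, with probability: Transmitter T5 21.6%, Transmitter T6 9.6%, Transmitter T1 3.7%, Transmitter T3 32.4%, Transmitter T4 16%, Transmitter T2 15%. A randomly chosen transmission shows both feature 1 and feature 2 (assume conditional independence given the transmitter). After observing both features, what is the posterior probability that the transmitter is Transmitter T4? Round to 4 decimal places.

Prior × likelihood for each hypothesis:
  Transmitter T5: 0.17 × 0.11 × 0.216 = 0.0040392
  Transmitter T6: 0.16 × 0.284 × 0.096 = 0.00436224
  Transmitter T1: 0.05 × 0.09 × 0.037 = 0.0001665
  Transmitter T3: 0.2 × 0.08 × 0.324 = 0.005184
  Transmitter T4: 0.23 × 0.125 × 0.16 = 0.0046
  Transmitter T2: 0.19 × 0.12 × 0.15 = 0.00342
Sum = 0.02177194.
P(Transmitter T4 | evidence) = 0.0046 / 0.02177194 ≈ 0.2113.

0.2113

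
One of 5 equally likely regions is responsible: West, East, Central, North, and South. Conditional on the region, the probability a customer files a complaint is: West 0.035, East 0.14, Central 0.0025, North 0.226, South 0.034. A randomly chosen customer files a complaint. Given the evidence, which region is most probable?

With a uniform prior (1/5 each), posterior ∝ likelihood:
  West: 0.035
  East: 0.14
  Central: 0.0025
  North: 0.226
  South: 0.034
Total = 0.4375.
Largest term belongs to North, so North is most probable.

North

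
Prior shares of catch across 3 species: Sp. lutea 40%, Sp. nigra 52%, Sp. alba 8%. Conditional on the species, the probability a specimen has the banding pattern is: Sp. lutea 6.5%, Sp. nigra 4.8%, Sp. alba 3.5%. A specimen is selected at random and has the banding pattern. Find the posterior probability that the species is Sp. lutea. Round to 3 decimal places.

0.484

Compute prior × likelihood for every hypothesis:
  Sp. lutea: 0.4 × 0.065 = 0.026
  Sp. nigra: 0.52 × 0.048 = 0.02496
  Sp. alba: 0.08 × 0.035 = 0.0028
Total = 0.05376.
P(Sp. lutea | evidence) = 0.026 / 0.05376 ≈ 0.484.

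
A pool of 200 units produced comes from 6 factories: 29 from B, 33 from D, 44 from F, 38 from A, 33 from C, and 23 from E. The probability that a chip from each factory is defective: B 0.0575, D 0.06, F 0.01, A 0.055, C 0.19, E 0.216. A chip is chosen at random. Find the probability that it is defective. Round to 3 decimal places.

0.087

Compute prior × likelihood for every hypothesis:
  B: 0.145 × 0.0575 = 0.0083375
  D: 0.165 × 0.06 = 0.0099
  F: 0.22 × 0.01 = 0.0022
  A: 0.19 × 0.055 = 0.01045
  C: 0.165 × 0.19 = 0.03135
  E: 0.115 × 0.216 = 0.02484
P(defective) = 0.0083375 + 0.0099 + 0.0022 + 0.01045 + 0.03135 + 0.02484 = 0.0870775 → 0.087.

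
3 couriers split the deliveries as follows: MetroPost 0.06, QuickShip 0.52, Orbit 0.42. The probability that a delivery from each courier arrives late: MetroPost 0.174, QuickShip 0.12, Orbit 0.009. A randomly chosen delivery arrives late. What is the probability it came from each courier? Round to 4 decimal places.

By Bayes' rule, posterior ∝ prior × likelihood:
  MetroPost: 0.06 × 0.174 = 0.01044
  QuickShip: 0.52 × 0.12 = 0.0624
  Orbit: 0.42 × 0.009 = 0.00378
Sum = 0.07662.
P(MetroPost | late) = 0.01044/0.07662 ≈ 0.1363
P(QuickShip | late) = 0.0624/0.07662 ≈ 0.8144
P(Orbit | late) = 0.00378/0.07662 ≈ 0.0493

MetroPost 0.1363, QuickShip 0.8144, Orbit 0.0493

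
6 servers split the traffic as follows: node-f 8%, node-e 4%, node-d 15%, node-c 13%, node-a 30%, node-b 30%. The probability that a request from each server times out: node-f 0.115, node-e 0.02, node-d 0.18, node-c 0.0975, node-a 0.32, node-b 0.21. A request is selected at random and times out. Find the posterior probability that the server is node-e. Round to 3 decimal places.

0.004

Prior × likelihood for each hypothesis:
  node-f: 0.08 × 0.115 = 0.0092
  node-e: 0.04 × 0.02 = 0.0008
  node-d: 0.15 × 0.18 = 0.027
  node-c: 0.13 × 0.0975 = 0.012675
  node-a: 0.3 × 0.32 = 0.096
  node-b: 0.3 × 0.21 = 0.063
Sum = 0.208675.
P(node-e | evidence) = 0.0008 / 0.208675 ≈ 0.004.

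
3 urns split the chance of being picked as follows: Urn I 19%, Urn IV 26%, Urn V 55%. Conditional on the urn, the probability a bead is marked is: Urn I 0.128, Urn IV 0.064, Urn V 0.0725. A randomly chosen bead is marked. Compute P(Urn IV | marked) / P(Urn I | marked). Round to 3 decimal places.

Compute prior × likelihood for every hypothesis:
  Urn I: 0.19 × 0.128 = 0.02432
  Urn IV: 0.26 × 0.064 = 0.01664
  Urn V: 0.55 × 0.0725 = 0.039875
Total = 0.080835.
The ratio is 0.01664 / 0.02432 (the normalizer cancels) = 0.684.

0.684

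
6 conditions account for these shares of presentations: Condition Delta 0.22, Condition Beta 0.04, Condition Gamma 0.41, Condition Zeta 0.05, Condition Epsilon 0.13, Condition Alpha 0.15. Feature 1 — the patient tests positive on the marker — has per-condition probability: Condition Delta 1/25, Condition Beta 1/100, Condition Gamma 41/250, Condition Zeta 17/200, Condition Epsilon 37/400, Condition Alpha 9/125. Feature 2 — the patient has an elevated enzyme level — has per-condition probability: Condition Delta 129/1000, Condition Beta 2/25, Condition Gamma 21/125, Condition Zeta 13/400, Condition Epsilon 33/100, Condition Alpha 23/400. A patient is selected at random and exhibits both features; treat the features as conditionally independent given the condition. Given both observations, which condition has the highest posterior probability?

Condition Gamma

Unnormalized posteriors (prior × likelihood):
  Condition Delta: 0.22 × 0.04 × 0.129 = 0.0011352
  Condition Beta: 0.04 × 0.01 × 0.08 = 0.000032
  Condition Gamma: 0.41 × 0.164 × 0.168 = 0.01129632
  Condition Zeta: 0.05 × 0.085 × 0.0325 = 0.000138125
  Condition Epsilon: 0.13 × 0.0925 × 0.33 = 0.00396825
  Condition Alpha: 0.15 × 0.072 × 0.0575 = 0.000621
Sum = 0.017190895.
Largest term belongs to Condition Gamma, so Condition Gamma is most probable.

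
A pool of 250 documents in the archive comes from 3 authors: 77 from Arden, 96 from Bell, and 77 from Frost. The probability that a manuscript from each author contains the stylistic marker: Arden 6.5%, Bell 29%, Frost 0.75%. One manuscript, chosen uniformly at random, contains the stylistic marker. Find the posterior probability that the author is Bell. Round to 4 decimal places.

0.8330

Unnormalized posteriors (prior × likelihood):
  Arden: 0.308 × 0.065 = 0.02002
  Bell: 0.384 × 0.29 = 0.11136
  Frost: 0.308 × 0.0075 = 0.00231
Sum = 0.13369.
P(Bell | evidence) = 0.11136 / 0.13369 ≈ 0.8330.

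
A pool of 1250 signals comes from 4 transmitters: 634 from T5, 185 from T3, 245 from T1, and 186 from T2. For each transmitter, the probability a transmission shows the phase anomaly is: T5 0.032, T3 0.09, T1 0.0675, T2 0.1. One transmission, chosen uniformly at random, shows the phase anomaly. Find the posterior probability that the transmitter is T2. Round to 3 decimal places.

0.258

Prior × likelihood for each hypothesis:
  T5: 0.5072 × 0.032 = 0.0162304
  T3: 0.148 × 0.09 = 0.01332
  T1: 0.196 × 0.0675 = 0.01323
  T2: 0.1488 × 0.1 = 0.01488
Normalizing constant = 0.0576604.
P(T2 | evidence) = 0.01488 / 0.0576604 ≈ 0.258.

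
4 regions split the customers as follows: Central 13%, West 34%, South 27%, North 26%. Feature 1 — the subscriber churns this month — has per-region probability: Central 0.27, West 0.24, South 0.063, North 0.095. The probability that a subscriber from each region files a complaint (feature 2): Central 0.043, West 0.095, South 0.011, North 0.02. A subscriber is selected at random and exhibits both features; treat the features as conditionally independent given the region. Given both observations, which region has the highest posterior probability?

Compute prior × likelihood for every hypothesis:
  Central: 0.13 × 0.27 × 0.043 = 0.0015093
  West: 0.34 × 0.24 × 0.095 = 0.007752
  South: 0.27 × 0.063 × 0.011 = 0.00018711
  North: 0.26 × 0.095 × 0.02 = 0.000494
Total = 0.00994241.
Largest term belongs to West, so West is most probable.

West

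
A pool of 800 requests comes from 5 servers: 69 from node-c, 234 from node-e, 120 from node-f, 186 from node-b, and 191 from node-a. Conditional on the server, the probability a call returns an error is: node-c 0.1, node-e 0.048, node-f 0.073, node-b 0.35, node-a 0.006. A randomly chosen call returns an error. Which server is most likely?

node-b

Compute prior × likelihood for every hypothesis:
  node-c: 0.08625 × 0.1 = 0.008625
  node-e: 0.2925 × 0.048 = 0.01404
  node-f: 0.15 × 0.073 = 0.01095
  node-b: 0.2325 × 0.35 = 0.081375
  node-a: 0.23875 × 0.006 = 0.0014325
Normalizing constant = 0.1164225.
Largest term belongs to node-b, so node-b is most probable.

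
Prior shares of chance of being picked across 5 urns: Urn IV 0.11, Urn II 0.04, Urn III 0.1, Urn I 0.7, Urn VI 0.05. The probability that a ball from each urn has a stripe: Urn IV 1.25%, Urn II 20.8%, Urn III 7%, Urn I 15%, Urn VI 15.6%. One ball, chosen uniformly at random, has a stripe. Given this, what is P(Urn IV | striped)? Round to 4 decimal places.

Unnormalized posteriors (prior × likelihood):
  Urn IV: 0.11 × 0.0125 = 0.001375
  Urn II: 0.04 × 0.208 = 0.00832
  Urn III: 0.1 × 0.07 = 0.007
  Urn I: 0.7 × 0.15 = 0.105
  Urn VI: 0.05 × 0.156 = 0.0078
Total = 0.129495.
P(Urn IV | evidence) = 0.001375 / 0.129495 ≈ 0.0106.

0.0106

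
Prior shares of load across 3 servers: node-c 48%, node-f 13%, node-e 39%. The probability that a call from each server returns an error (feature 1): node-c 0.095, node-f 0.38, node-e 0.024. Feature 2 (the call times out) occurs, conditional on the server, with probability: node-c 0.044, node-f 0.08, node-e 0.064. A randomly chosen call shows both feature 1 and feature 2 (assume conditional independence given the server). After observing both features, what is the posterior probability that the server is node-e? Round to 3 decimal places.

0.091

Prior × likelihood for each hypothesis:
  node-c: 0.48 × 0.095 × 0.044 = 0.0020064
  node-f: 0.13 × 0.38 × 0.08 = 0.003952
  node-e: 0.39 × 0.024 × 0.064 = 0.00059904
Total = 0.00655744.
P(node-e | evidence) = 0.00059904 / 0.00655744 ≈ 0.091.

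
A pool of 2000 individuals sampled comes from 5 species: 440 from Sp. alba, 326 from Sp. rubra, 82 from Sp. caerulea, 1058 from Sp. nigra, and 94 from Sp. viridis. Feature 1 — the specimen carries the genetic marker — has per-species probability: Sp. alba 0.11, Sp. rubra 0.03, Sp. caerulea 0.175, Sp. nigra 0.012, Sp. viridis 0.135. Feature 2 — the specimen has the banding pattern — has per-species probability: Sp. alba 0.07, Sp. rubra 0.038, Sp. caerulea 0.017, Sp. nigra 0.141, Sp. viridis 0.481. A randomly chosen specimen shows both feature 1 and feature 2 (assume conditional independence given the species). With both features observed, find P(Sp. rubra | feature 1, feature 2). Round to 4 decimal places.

0.0312

Unnormalized posteriors (prior × likelihood):
  Sp. alba: 0.22 × 0.11 × 0.07 = 0.001694
  Sp. rubra: 0.163 × 0.03 × 0.038 = 0.00018582
  Sp. caerulea: 0.041 × 0.175 × 0.017 = 0.000121975
  Sp. nigra: 0.529 × 0.012 × 0.141 = 0.000895068
  Sp. viridis: 0.047 × 0.135 × 0.481 = 0.003051945
Total = 0.005948808.
P(Sp. rubra | evidence) = 0.00018582 / 0.005948808 ≈ 0.0312.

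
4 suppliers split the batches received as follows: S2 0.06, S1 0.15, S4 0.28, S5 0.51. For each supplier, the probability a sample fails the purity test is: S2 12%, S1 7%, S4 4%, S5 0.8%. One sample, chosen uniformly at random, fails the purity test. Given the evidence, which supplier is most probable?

By Bayes' rule, posterior ∝ prior × likelihood:
  S2: 0.06 × 0.12 = 0.0072
  S1: 0.15 × 0.07 = 0.0105
  S4: 0.28 × 0.04 = 0.0112
  S5: 0.51 × 0.008 = 0.00408
Sum = 0.03298.
Largest term belongs to S4, so S4 is most probable.

S4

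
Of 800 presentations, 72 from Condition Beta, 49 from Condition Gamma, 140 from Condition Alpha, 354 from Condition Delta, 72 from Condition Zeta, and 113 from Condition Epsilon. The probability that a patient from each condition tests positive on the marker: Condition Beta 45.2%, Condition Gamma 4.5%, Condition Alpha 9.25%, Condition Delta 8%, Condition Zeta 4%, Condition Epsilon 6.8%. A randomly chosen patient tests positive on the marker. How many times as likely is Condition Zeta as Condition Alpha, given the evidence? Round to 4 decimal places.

0.2224

Compute prior × likelihood for every hypothesis:
  Condition Beta: 0.09 × 0.452 = 0.04068
  Condition Gamma: 0.06125 × 0.045 = 0.00275625
  Condition Alpha: 0.175 × 0.0925 = 0.0161875
  Condition Delta: 0.4425 × 0.08 = 0.0354
  Condition Zeta: 0.09 × 0.04 = 0.0036
  Condition Epsilon: 0.14125 × 0.068 = 0.009605
Normalizing constant = 0.10822875.
The ratio is 0.0036 / 0.0161875 (the normalizer cancels) = 0.2224.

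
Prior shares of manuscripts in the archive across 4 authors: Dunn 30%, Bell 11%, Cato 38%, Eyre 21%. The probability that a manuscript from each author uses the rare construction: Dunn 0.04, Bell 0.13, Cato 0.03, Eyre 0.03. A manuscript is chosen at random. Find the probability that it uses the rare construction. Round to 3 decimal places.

Compute prior × likelihood for every hypothesis:
  Dunn: 0.3 × 0.04 = 0.012
  Bell: 0.11 × 0.13 = 0.0143
  Cato: 0.38 × 0.03 = 0.0114
  Eyre: 0.21 × 0.03 = 0.0063
P(rare-form) = 0.012 + 0.0143 + 0.0114 + 0.0063 = 0.044 → 0.044.

0.044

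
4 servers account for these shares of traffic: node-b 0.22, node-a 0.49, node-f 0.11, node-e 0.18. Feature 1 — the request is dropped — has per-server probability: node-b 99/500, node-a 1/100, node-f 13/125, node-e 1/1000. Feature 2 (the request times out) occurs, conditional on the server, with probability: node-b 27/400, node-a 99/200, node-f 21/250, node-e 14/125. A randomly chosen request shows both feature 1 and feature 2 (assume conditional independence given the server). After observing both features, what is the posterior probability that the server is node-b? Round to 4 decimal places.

Compute prior × likelihood for every hypothesis:
  node-b: 0.22 × 0.198 × 0.0675 = 0.0029403
  node-a: 0.49 × 0.01 × 0.495 = 0.0024255
  node-f: 0.11 × 0.104 × 0.084 = 0.00096096
  node-e: 0.18 × 0.001 × 0.112 = 0.00002016
Total = 0.00634692.
P(node-b | evidence) = 0.0029403 / 0.00634692 ≈ 0.4633.

0.4633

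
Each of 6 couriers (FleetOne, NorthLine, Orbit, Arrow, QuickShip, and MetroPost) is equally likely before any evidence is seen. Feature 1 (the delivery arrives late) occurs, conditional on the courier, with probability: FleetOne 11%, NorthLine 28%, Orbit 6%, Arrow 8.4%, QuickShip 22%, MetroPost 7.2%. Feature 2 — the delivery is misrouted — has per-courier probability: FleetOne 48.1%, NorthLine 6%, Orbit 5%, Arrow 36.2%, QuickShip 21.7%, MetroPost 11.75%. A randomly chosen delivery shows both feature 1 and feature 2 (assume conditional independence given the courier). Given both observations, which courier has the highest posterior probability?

Since the prior is uniform, the posterior is proportional to the likelihood:
  FleetOne: 0.11 × 0.481 = 0.05291
  NorthLine: 0.28 × 0.06 = 0.0168
  Orbit: 0.06 × 0.05 = 0.003
  Arrow: 0.084 × 0.362 = 0.030408
  QuickShip: 0.22 × 0.217 = 0.04774
  MetroPost: 0.072 × 0.1175 = 0.00846
Sum = 0.159318.
Largest term belongs to FleetOne, so FleetOne is most probable.

FleetOne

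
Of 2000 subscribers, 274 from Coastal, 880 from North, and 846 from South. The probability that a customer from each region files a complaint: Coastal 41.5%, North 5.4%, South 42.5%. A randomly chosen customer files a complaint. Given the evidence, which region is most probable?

South

Prior × likelihood for each hypothesis:
  Coastal: 0.137 × 0.415 = 0.056855
  North: 0.44 × 0.054 = 0.02376
  South: 0.423 × 0.425 = 0.179775
Total = 0.26039.
Largest term belongs to South, so South is most probable.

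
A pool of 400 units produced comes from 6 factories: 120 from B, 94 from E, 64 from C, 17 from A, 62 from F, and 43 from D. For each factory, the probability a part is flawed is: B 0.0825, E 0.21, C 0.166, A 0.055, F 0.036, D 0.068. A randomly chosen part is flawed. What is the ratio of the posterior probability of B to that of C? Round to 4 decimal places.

0.9319

Compute prior × likelihood for every hypothesis:
  B: 0.3 × 0.0825 = 0.02475
  E: 0.235 × 0.21 = 0.04935
  C: 0.16 × 0.166 = 0.02656
  A: 0.0425 × 0.055 = 0.0023375
  F: 0.155 × 0.036 = 0.00558
  D: 0.1075 × 0.068 = 0.00731
Normalizing constant = 0.1158875.
The ratio is 0.02475 / 0.02656 (the normalizer cancels) = 0.9319.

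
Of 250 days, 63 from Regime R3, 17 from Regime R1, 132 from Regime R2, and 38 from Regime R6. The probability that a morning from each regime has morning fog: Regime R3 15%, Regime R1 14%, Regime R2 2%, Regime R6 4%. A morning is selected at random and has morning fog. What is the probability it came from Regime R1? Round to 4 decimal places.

Compute prior × likelihood for every hypothesis:
  Regime R3: 0.252 × 0.15 = 0.0378
  Regime R1: 0.068 × 0.14 = 0.00952
  Regime R2: 0.528 × 0.02 = 0.01056
  Regime R6: 0.152 × 0.04 = 0.00608
Sum = 0.06396.
P(Regime R1 | evidence) = 0.00952 / 0.06396 ≈ 0.1488.

0.1488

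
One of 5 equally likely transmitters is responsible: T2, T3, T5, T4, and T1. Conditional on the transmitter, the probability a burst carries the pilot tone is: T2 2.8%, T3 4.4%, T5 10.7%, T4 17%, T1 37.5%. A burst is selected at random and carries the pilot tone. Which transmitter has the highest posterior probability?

T1

Since the prior is uniform, the posterior is proportional to the likelihood:
  T2: 0.028
  T3: 0.044
  T5: 0.107
  T4: 0.17
  T1: 0.375
Total = 0.724.
Largest term belongs to T1, so T1 is most probable.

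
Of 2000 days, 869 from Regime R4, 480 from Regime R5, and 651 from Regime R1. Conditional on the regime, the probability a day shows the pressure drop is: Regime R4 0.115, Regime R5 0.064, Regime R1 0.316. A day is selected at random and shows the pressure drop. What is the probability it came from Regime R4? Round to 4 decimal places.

0.2971

By Bayes' rule, posterior ∝ prior × likelihood:
  Regime R4: 0.4345 × 0.115 = 0.0499675
  Regime R5: 0.24 × 0.064 = 0.01536
  Regime R1: 0.3255 × 0.316 = 0.102858
Total = 0.1681855.
P(Regime R4 | evidence) = 0.0499675 / 0.1681855 ≈ 0.2971.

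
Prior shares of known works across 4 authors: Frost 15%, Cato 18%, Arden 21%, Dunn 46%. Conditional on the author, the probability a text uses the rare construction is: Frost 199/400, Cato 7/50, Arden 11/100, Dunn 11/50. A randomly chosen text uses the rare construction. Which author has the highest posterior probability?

By Bayes' rule, posterior ∝ prior × likelihood:
  Frost: 0.15 × 0.4975 = 0.074625
  Cato: 0.18 × 0.14 = 0.0252
  Arden: 0.21 × 0.11 = 0.0231
  Dunn: 0.46 × 0.22 = 0.1012
Sum = 0.224125.
Largest term belongs to Dunn, so Dunn is most probable.

Dunn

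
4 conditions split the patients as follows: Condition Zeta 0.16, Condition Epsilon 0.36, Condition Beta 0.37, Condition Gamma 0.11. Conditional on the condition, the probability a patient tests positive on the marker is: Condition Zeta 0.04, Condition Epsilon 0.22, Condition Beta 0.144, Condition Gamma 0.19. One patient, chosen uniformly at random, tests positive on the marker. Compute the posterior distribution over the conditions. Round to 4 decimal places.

Unnormalized posteriors (prior × likelihood):
  Condition Zeta: 0.16 × 0.04 = 0.0064
  Condition Epsilon: 0.36 × 0.22 = 0.0792
  Condition Beta: 0.37 × 0.144 = 0.05328
  Condition Gamma: 0.11 × 0.19 = 0.0209
Total = 0.15978.
P(Condition Zeta | marker-positive) = 0.0064/0.15978 ≈ 0.0401
P(Condition Epsilon | marker-positive) = 0.0792/0.15978 ≈ 0.4957
P(Condition Beta | marker-positive) = 0.05328/0.15978 ≈ 0.3335
P(Condition Gamma | marker-positive) = 0.0209/0.15978 ≈ 0.1308

Condition Zeta 0.0401, Condition Epsilon 0.4957, Condition Beta 0.3335, Condition Gamma 0.1308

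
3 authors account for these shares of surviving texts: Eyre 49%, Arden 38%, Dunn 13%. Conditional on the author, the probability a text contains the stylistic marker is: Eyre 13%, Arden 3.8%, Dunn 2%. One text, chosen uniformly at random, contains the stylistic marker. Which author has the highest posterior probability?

Prior × likelihood for each hypothesis:
  Eyre: 0.49 × 0.13 = 0.0637
  Arden: 0.38 × 0.038 = 0.01444
  Dunn: 0.13 × 0.02 = 0.0026
Sum = 0.08074.
Largest term belongs to Eyre, so Eyre is most probable.

Eyre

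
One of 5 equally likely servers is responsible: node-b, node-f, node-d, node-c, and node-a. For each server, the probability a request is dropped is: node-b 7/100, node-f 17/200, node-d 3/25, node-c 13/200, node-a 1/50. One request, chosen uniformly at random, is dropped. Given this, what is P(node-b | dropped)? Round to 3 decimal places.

0.194

Since the prior is uniform, the posterior is proportional to the likelihood:
  node-b: 0.07
  node-f: 0.085
  node-d: 0.12
  node-c: 0.065
  node-a: 0.02
Normalizing constant = 0.36.
P(node-b | evidence) = 0.07 / 0.36 ≈ 0.194.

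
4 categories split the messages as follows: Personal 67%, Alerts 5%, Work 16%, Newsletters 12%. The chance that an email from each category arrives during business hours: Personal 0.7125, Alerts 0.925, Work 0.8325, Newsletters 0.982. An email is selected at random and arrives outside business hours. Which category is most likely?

Personal

Taking complements, P(off-hours | each) = Personal 0.2875, Alerts 0.075, Work 0.1675, Newsletters 0.018.
By Bayes' rule, posterior ∝ prior × likelihood:
  Personal: 0.67 × 0.2875 = 0.192625
  Alerts: 0.05 × 0.075 = 0.00375
  Work: 0.16 × 0.1675 = 0.0268
  Newsletters: 0.12 × 0.018 = 0.00216
Total = 0.225335.
Largest term belongs to Personal, so Personal is most probable.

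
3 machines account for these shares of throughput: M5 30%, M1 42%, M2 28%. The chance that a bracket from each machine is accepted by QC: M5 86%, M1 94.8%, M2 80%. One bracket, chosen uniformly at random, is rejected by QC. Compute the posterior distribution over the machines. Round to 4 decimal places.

M5 0.3505, M1 0.1822, M2 0.4673

Taking complements, P(rejected | each) = M5 0.14, M1 0.052, M2 0.2.
By Bayes' rule, posterior ∝ prior × likelihood:
  M5: 0.3 × 0.14 = 0.042
  M1: 0.42 × 0.052 = 0.02184
  M2: 0.28 × 0.2 = 0.056
Normalizing constant = 0.11984.
P(M5 | rejected) = 0.042/0.11984 ≈ 0.3505
P(M1 | rejected) = 0.02184/0.11984 ≈ 0.1822
P(M2 | rejected) = 0.056/0.11984 ≈ 0.4673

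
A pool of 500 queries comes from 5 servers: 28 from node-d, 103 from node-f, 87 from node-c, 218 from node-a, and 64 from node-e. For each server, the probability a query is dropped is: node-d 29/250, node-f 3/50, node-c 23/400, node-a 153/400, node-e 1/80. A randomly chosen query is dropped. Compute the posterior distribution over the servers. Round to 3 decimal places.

Unnormalized posteriors (prior × likelihood):
  node-d: 0.056 × 0.116 = 0.006496
  node-f: 0.206 × 0.06 = 0.01236
  node-c: 0.174 × 0.0575 = 0.010005
  node-a: 0.436 × 0.3825 = 0.16677
  node-e: 0.128 × 0.0125 = 0.0016
Total = 0.197231.
P(node-d | dropped) = 0.006496/0.197231 ≈ 0.033
P(node-f | dropped) = 0.01236/0.197231 ≈ 0.063
P(node-c | dropped) = 0.010005/0.197231 ≈ 0.051
P(node-a | dropped) = 0.16677/0.197231 ≈ 0.846
P(node-e | dropped) = 0.0016/0.197231 ≈ 0.008
(Check: 0.033+0.063+0.051+0.846+0.008 = 1.001.)

node-d 0.033, node-f 0.063, node-c 0.051, node-a 0.846, node-e 0.008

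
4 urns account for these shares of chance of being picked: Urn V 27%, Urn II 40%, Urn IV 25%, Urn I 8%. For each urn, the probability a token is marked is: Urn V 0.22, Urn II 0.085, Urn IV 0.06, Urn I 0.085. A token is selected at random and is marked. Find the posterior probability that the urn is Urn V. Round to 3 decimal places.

0.516

Compute prior × likelihood for every hypothesis:
  Urn V: 0.27 × 0.22 = 0.0594
  Urn II: 0.4 × 0.085 = 0.034
  Urn IV: 0.25 × 0.06 = 0.015
  Urn I: 0.08 × 0.085 = 0.0068
Sum = 0.1152.
P(Urn V | evidence) = 0.0594 / 0.1152 ≈ 0.516.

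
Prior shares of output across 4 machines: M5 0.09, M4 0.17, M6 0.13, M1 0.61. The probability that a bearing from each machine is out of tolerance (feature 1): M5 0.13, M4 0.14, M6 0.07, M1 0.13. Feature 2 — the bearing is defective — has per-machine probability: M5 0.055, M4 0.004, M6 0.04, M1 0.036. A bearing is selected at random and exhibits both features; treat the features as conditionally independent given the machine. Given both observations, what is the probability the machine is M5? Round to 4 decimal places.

0.1626

Prior × likelihood for each hypothesis:
  M5: 0.09 × 0.13 × 0.055 = 0.0006435
  M4: 0.17 × 0.14 × 0.004 = 0.0000952
  M6: 0.13 × 0.07 × 0.04 = 0.000364
  M1: 0.61 × 0.13 × 0.036 = 0.0028548
Normalizing constant = 0.0039575.
P(M5 | evidence) = 0.0006435 / 0.0039575 ≈ 0.1626.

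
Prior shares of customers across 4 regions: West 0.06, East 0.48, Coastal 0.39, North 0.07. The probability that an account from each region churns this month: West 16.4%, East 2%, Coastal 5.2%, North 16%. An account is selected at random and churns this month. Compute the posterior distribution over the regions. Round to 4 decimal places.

West 0.1932, East 0.1885, Coastal 0.3983, North 0.2200

Prior × likelihood for each hypothesis:
  West: 0.06 × 0.164 = 0.00984
  East: 0.48 × 0.02 = 0.0096
  Coastal: 0.39 × 0.052 = 0.02028
  North: 0.07 × 0.16 = 0.0112
Normalizing constant = 0.05092.
P(West | churn) = 0.00984/0.05092 ≈ 0.1932
P(East | churn) = 0.0096/0.05092 ≈ 0.1885
P(Coastal | churn) = 0.02028/0.05092 ≈ 0.3983
P(North | churn) = 0.0112/0.05092 ≈ 0.2200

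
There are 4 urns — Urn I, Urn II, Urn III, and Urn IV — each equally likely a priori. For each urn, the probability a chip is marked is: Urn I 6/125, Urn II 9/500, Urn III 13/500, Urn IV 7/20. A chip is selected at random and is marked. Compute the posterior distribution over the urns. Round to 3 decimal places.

With a uniform prior (1/4 each), posterior ∝ likelihood:
  Urn I: 0.048
  Urn II: 0.018
  Urn III: 0.026
  Urn IV: 0.35
Total = 0.442.
P(Urn I | marked) = 0.048/0.442 ≈ 0.109
P(Urn II | marked) = 0.018/0.442 ≈ 0.041
P(Urn III | marked) = 0.026/0.442 ≈ 0.059
P(Urn IV | marked) = 0.35/0.442 ≈ 0.792

Urn I 0.109, Urn II 0.041, Urn III 0.059, Urn IV 0.792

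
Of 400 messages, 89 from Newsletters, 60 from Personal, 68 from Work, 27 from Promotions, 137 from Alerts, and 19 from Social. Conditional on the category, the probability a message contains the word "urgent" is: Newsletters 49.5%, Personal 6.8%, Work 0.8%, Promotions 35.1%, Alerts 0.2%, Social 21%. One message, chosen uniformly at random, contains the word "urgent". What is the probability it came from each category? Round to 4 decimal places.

Compute prior × likelihood for every hypothesis:
  Newsletters: 0.2225 × 0.495 = 0.1101375
  Personal: 0.15 × 0.068 = 0.0102
  Work: 0.17 × 0.008 = 0.00136
  Promotions: 0.0675 × 0.351 = 0.0236925
  Alerts: 0.3425 × 0.002 = 0.000685
  Social: 0.0475 × 0.21 = 0.009975
Normalizing constant = 0.15605.
P(Newsletters | urgent-flag) = 0.1101375/0.15605 ≈ 0.7058
P(Personal | urgent-flag) = 0.0102/0.15605 ≈ 0.0654
P(Work | urgent-flag) = 0.00136/0.15605 ≈ 0.0087
P(Promotions | urgent-flag) = 0.0236925/0.15605 ≈ 0.1518
P(Alerts | urgent-flag) = 0.000685/0.15605 ≈ 0.0044
P(Social | urgent-flag) = 0.009975/0.15605 ≈ 0.0639
(Check: 0.7058+0.0654+0.0087+0.1518+0.0044+0.0639 = 1.0000.)

Newsletters 0.7058, Personal 0.0654, Work 0.0087, Promotions 0.1518, Alerts 0.0044, Social 0.0639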